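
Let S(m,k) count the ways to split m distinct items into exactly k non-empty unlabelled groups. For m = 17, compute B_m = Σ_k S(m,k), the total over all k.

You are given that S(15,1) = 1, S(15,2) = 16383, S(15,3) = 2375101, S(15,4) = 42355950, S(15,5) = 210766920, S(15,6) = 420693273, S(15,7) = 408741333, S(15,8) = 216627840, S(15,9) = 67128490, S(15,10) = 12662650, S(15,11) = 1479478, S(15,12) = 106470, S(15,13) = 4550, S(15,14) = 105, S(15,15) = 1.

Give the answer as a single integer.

82864869804

i=16: T(16,1)=0+1·1=1 | T(16,2)=1+2·16383=32767 | T(16,3)=16383+3·2375101=7141686 | T(16,4)=2375101+4·42355950=171798901 | T(16,5)=42355950+5·210766920=1096190550 | T(16,6)=210766920+6·420693273=2734926558 | T(16,7)=420693273+7·408741333=3281882604 | T(16,8)=408741333+8·216627840=2141764053 | T(16,9)=216627840+9·67128490=820784250 | T(16,10)=67128490+10·12662650=193754990 | T(16,11)=12662650+11·1479478=28936908 | T(16,12)=1479478+12·106470=2757118 | T(16,13)=106470+13·4550=165620 | T(16,14)=4550+14·105=6020 | T(16,15)=105+15·1=120 | T(16,16)=1+16·0=1
i=17: T(17,1)=0+1·1=1 | T(17,2)=1+2·32767=65535 | T(17,3)=32767+3·7141686=21457825 | T(17,4)=7141686+4·171798901=694337290 | T(17,5)=171798901+5·1096190550=5652751651 | T(17,6)=1096190550+6·2734926558=17505749898 | T(17,7)=2734926558+7·3281882604=25708104786 | T(17,8)=3281882604+8·2141764053=20415995028 | T(17,9)=2141764053+9·820784250=9528822303 | T(17,10)=820784250+10·193754990=2758334150 | T(17,11)=193754990+11·28936908=512060978 | T(17,12)=28936908+12·2757118=62022324 | T(17,13)=2757118+13·165620=4910178 | T(17,14)=165620+14·6020=249900 | T(17,15)=6020+15·120=7820 | T(17,16)=120+16·1=136 | T(17,17)=1+17·0=1
B_17 = ΣS(17,k) = 1+65535+21457825+694337290+5652751651+17505749898+25708104786+20415995028+9528822303+2758334150+512060978+62022324+4910178+249900+7820+136+1 = 82864869804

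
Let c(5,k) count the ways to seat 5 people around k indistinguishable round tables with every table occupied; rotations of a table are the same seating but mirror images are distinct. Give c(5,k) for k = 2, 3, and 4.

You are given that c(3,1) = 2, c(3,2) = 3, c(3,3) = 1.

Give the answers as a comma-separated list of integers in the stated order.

i=4: T(4,1)=0+3·2=6 | T(4,2)=2+3·3=11 | T(4,3)=3+3·1=6 | T(4,4)=1+3·0=1
i=5: T(5,2)=6+4·11=50 | T(5,3)=11+4·6=35 | T(5,4)=6+4·1=10
Read c(5,2) = 50, c(5,3) = 35, c(5,4) = 10.

50, 35, 10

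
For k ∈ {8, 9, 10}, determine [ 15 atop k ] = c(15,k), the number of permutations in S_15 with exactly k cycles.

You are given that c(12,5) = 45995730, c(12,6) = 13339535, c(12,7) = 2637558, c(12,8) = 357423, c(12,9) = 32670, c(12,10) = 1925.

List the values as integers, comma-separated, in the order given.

i=13: T(13,6)=45995730+12·13339535=206070150 | T(13,7)=13339535+12·2637558=44990231 | T(13,8)=2637558+12·357423=6926634 | T(13,9)=357423+12·32670=749463 | T(13,10)=32670+12·1925=55770
i=14: T(14,7)=206070150+13·44990231=790943153 | T(14,8)=44990231+13·6926634=135036473 | T(14,9)=6926634+13·749463=16669653 | T(14,10)=749463+13·55770=1474473
i=15: T(15,8)=790943153+14·135036473=2681453775 | T(15,9)=135036473+14·16669653=368411615 | T(15,10)=16669653+14·1474473=37312275
Read c(15,8) = 2681453775, c(15,9) = 368411615, c(15,10) = 37312275.

2681453775, 368411615, 37312275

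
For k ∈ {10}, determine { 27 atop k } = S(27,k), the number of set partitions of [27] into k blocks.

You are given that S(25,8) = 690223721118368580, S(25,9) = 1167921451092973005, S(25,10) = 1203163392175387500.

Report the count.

143197070509423605675

row 26: T[26][9]=9·1167921451092973005+690223721118368580=11201516780955125625  T[26][10]=10·1203163392175387500+1167921451092973005=13199555372846848005
row 27: T[27][10]=10·13199555372846848005+11201516780955125625=143197070509423605675
Read S(27,10) = 143197070509423605675.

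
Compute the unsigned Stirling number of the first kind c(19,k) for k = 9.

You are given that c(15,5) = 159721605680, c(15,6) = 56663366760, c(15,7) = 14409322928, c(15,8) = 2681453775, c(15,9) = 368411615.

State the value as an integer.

row 16: T[16][6]=15·56663366760+159721605680=1009672107080  T[16][7]=15·14409322928+56663366760=272803210680  T[16][8]=15·2681453775+14409322928=54631129553  T[16][9]=15·368411615+2681453775=8207628000
row 17: T[17][7]=16·272803210680+1009672107080=5374523477960  T[17][8]=16·54631129553+272803210680=1146901283528  T[17][9]=16·8207628000+54631129553=185953177553
row 18: T[18][8]=17·1146901283528+5374523477960=24871845297936  T[18][9]=17·185953177553+1146901283528=4308105301929
row 19: T[19][9]=18·4308105301929+24871845297936=102417740732658
Read c(19,9) = 102417740732658.

102417740732658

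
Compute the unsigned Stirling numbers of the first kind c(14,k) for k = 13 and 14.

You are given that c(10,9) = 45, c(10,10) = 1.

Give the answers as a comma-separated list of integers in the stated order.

r11: T_11,10=10×1+45=55; T_11,11=10×0+1=1
r12: T_12,11=11×1+55=66; T_12,12=11×0+1=1
r13: T_13,12=12×1+66=78; T_13,13=12×0+1=1
r14: T_14,13=13×1+78=91; T_14,14=13×0+1=1
Read c(14,13) = 91, c(14,14) = 1.

91, 1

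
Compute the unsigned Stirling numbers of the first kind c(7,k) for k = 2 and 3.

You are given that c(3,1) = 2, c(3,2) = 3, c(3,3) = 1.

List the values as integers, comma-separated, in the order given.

r4: T_4,1=3×2+0=6; T_4,2=3×3+2=11; T_4,3=3×1+3=6
r5: T_5,1=4×6+0=24; T_5,2=4×11+6=50; T_5,3=4×6+11=35
r6: T_6,1=5×24+0=120; T_6,2=5×50+24=274; T_6,3=5×35+50=225
r7: T_7,2=6×274+120=1764; T_7,3=6×225+274=1624
Read c(7,2) = 1764, c(7,3) = 1624.

1764, 1624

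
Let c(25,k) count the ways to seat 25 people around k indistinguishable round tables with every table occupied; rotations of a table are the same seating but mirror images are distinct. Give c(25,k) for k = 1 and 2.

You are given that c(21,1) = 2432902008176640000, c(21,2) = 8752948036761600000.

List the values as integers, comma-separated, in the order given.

i=22: T(22,1)=0+21·2432902008176640000=51090942171709440000 | T(22,2)=2432902008176640000+21·8752948036761600000=186244810780170240000
i=23: T(23,1)=0+22·51090942171709440000=1124000727777607680000 | T(23,2)=51090942171709440000+22·186244810780170240000=4148476779335454720000
i=24: T(24,1)=0+23·1124000727777607680000=25852016738884976640000 | T(24,2)=1124000727777607680000+23·4148476779335454720000=96538966652493066240000
i=25: T(25,1)=0+24·25852016738884976640000=620448401733239439360000 | T(25,2)=25852016738884976640000+24·96538966652493066240000=2342787216398718566400000
Read c(25,1) = 620448401733239439360000, c(25,2) = 2342787216398718566400000.

620448401733239439360000, 2342787216398718566400000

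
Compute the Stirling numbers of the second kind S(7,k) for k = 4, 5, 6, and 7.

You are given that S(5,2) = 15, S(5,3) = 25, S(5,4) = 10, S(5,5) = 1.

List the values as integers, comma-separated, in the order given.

350, 140, 21, 1

i=6: T(6,3)=15+3·25=90 | T(6,4)=25+4·10=65 | T(6,5)=10+5·1=15 | T(6,6)=1+6·0=1
i=7: T(7,4)=90+4·65=350 | T(7,5)=65+5·15=140 | T(7,6)=15+6·1=21 | T(7,7)=1+7·0=1
Read S(7,4) = 350, S(7,5) = 140, S(7,6) = 21, S(7,7) = 1.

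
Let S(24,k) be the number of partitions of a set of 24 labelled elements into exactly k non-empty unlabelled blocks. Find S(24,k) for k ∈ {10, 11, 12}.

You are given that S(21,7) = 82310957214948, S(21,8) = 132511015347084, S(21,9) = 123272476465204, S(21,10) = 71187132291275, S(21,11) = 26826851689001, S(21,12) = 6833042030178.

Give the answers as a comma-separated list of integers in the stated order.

108254081784931500, 63100165695775560, 24930204590758260

i=22: T(22,8)=82310957214948+8·132511015347084=1142399079991620 | T(22,9)=132511015347084+9·123272476465204=1241963303533920 | T(22,10)=123272476465204+10·71187132291275=835143799377954 | T(22,11)=71187132291275+11·26826851689001=366282500870286 | T(22,12)=26826851689001+12·6833042030178=108823356051137
i=23: T(23,9)=1142399079991620+9·1241963303533920=12320068811796900 | T(23,10)=1241963303533920+10·835143799377954=9593401297313460 | T(23,11)=835143799377954+11·366282500870286=4864251308951100 | T(23,12)=366282500870286+12·108823356051137=1672162773483930
i=24: T(24,10)=12320068811796900+10·9593401297313460=108254081784931500 | T(24,11)=9593401297313460+11·4864251308951100=63100165695775560 | T(24,12)=4864251308951100+12·1672162773483930=24930204590758260
Read S(24,10) = 108254081784931500, S(24,11) = 63100165695775560, S(24,12) = 24930204590758260.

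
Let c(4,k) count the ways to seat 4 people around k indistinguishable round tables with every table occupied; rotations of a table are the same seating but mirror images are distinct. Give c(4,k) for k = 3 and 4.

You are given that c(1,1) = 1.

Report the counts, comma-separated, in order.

6, 1

r2: T_2,1=1×1+0=1; T_2,2=1×0+1=1
r3: T_3,2=2×1+1=3; T_3,3=2×0+1=1
r4: T_4,3=3×1+3=6; T_4,4=3×0+1=1
Read c(4,3) = 6, c(4,4) = 1.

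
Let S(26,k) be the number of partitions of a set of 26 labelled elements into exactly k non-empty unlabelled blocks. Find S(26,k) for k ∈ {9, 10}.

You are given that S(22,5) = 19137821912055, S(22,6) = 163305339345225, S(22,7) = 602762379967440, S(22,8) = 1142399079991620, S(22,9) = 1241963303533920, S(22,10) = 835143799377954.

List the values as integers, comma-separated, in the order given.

11201516780955125625, 13199555372846848005

@23  (23,6):163305339345225·6+19137821912055→998969857983405, (23,7):602762379967440·7+163305339345225→4382641999117305, (23,8):1142399079991620·8+602762379967440→9741955019900400, (23,9):1241963303533920·9+1142399079991620→12320068811796900, (23,10):835143799377954·10+1241963303533920→9593401297313460
@24  (24,7):4382641999117305·7+998969857983405→31677463851804540, (24,8):9741955019900400·8+4382641999117305→82318282158320505, (24,9):12320068811796900·9+9741955019900400→120622574326072500, (24,10):9593401297313460·10+12320068811796900→108254081784931500
@25  (25,8):82318282158320505·8+31677463851804540→690223721118368580, (25,9):120622574326072500·9+82318282158320505→1167921451092973005, (25,10):108254081784931500·10+120622574326072500→1203163392175387500
@26  (26,9):1167921451092973005·9+690223721118368580→11201516780955125625, (26,10):1203163392175387500·10+1167921451092973005→13199555372846848005
Read S(26,9) = 11201516780955125625, S(26,10) = 13199555372846848005.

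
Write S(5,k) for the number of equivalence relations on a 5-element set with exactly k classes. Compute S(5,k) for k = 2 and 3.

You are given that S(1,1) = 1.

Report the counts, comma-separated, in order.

@2  (2,1):1·1+0→1, (2,2):0·2+1→1
@3  (3,1):1·1+0→1, (3,2):1·2+1→3, (3,3):0·3+1→1
@4  (4,1):1·1+0→1, (4,2):3·2+1→7, (4,3):1·3+3→6
@5  (5,2):7·2+1→15, (5,3):6·3+7→25
Read S(5,2) = 15, S(5,3) = 25.

15, 25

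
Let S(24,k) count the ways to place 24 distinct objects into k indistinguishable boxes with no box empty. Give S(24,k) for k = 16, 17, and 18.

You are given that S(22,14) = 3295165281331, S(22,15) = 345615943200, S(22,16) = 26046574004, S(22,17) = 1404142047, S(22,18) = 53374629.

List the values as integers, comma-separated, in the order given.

row 23: T[23][15]=15·345615943200+3295165281331=8479404429331  T[23][16]=16·26046574004+345615943200=762361127264  T[23][17]=17·1404142047+26046574004=49916988803  T[23][18]=18·53374629+1404142047=2364885369
row 24: T[24][16]=16·762361127264+8479404429331=20677182465555  T[24][17]=17·49916988803+762361127264=1610949936915  T[24][18]=18·2364885369+49916988803=92484925445
Read S(24,16) = 20677182465555, S(24,17) = 1610949936915, S(24,18) = 92484925445.

20677182465555, 1610949936915, 92484925445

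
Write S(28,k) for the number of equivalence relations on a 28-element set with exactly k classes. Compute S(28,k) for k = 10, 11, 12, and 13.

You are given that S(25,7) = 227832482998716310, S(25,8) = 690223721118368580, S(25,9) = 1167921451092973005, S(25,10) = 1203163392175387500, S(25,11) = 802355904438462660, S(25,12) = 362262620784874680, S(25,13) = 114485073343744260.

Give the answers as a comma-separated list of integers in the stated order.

r26: T_26,8=8×690223721118368580+227832482998716310=5749622251945664950; T_26,9=9×1167921451092973005+690223721118368580=11201516780955125625; T_26,10=10×1203163392175387500+1167921451092973005=13199555372846848005; T_26,11=11×802355904438462660+1203163392175387500=10029078340998476760; T_26,12=12×362262620784874680+802355904438462660=5149507353856958820; T_26,13=13×114485073343744260+362262620784874680=1850568574253550060
r27: T_27,9=9×11201516780955125625+5749622251945664950=106563273280541795575; T_27,10=10×13199555372846848005+11201516780955125625=143197070509423605675; T_27,11=11×10029078340998476760+13199555372846848005=123519417123830092365; T_27,12=12×5149507353856958820+10029078340998476760=71823166587281982600; T_27,13=13×1850568574253550060+5149507353856958820=29206898819153109600
r28: T_28,10=10×143197070509423605675+106563273280541795575=1538533978374777852325; T_28,11=11×123519417123830092365+143197070509423605675=1501910658871554621690; T_28,12=12×71823166587281982600+123519417123830092365=985397416171213883565; T_28,13=13×29206898819153109600+71823166587281982600=451512851236272407400
Read S(28,10) = 1538533978374777852325, S(28,11) = 1501910658871554621690, S(28,12) = 985397416171213883565, S(28,13) = 451512851236272407400.

1538533978374777852325, 1501910658871554621690, 985397416171213883565, 451512851236272407400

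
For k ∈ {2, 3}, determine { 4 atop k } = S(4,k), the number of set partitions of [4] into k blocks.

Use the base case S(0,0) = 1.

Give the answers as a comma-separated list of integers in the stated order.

i=1: T(1,1)=1+1·0=1
i=2: T(2,1)=0+1·1=1 | T(2,2)=1+2·0=1
i=3: T(3,1)=0+1·1=1 | T(3,2)=1+2·1=3 | T(3,3)=1+3·0=1
i=4: T(4,2)=1+2·3=7 | T(4,3)=3+3·1=6
Read S(4,2) = 7, S(4,3) = 6.

7, 6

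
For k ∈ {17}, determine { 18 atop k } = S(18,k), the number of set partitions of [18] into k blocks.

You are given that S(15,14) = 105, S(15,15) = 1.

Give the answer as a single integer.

r16: T_16,15=15×1+105=120; T_16,16=16×0+1=1
r17: T_17,16=16×1+120=136; T_17,17=17×0+1=1
r18: T_18,17=17×1+136=153
Read S(18,17) = 153.

153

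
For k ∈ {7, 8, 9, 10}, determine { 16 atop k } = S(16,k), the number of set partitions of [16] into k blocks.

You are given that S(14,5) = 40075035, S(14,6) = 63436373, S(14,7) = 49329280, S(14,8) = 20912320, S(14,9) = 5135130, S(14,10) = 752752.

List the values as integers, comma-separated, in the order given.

@15  (15,6):63436373·6+40075035→420693273, (15,7):49329280·7+63436373→408741333, (15,8):20912320·8+49329280→216627840, (15,9):5135130·9+20912320→67128490, (15,10):752752·10+5135130→12662650
@16  (16,7):408741333·7+420693273→3281882604, (16,8):216627840·8+408741333→2141764053, (16,9):67128490·9+216627840→820784250, (16,10):12662650·10+67128490→193754990
Read S(16,7) = 3281882604, S(16,8) = 2141764053, S(16,9) = 820784250, S(16,10) = 193754990.

3281882604, 2141764053, 820784250, 193754990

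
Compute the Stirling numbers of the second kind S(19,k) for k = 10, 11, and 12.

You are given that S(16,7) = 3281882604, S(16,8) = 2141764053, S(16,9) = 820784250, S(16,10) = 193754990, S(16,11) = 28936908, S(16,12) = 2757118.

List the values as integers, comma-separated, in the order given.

i=17: T(17,8)=3281882604+8·2141764053=20415995028 | T(17,9)=2141764053+9·820784250=9528822303 | T(17,10)=820784250+10·193754990=2758334150 | T(17,11)=193754990+11·28936908=512060978 | T(17,12)=28936908+12·2757118=62022324
i=18: T(18,9)=20415995028+9·9528822303=106175395755 | T(18,10)=9528822303+10·2758334150=37112163803 | T(18,11)=2758334150+11·512060978=8391004908 | T(18,12)=512060978+12·62022324=1256328866
i=19: T(19,10)=106175395755+10·37112163803=477297033785 | T(19,11)=37112163803+11·8391004908=129413217791 | T(19,12)=8391004908+12·1256328866=23466951300
Read S(19,10) = 477297033785, S(19,11) = 129413217791, S(19,12) = 23466951300.

477297033785, 129413217791, 23466951300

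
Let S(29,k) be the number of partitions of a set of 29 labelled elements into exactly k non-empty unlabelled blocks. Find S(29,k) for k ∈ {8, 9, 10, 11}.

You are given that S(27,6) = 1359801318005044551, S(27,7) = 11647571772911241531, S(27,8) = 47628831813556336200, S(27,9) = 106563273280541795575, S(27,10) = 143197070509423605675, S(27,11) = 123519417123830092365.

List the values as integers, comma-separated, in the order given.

@28  (28,7):11647571772911241531·7+1359801318005044551→82892803728383735268, (28,8):47628831813556336200·8+11647571772911241531→392678226281361931131, (28,9):106563273280541795575·9+47628831813556336200→1006698291338432496375, (28,10):143197070509423605675·10+106563273280541795575→1538533978374777852325, (28,11):123519417123830092365·11+143197070509423605675→1501910658871554621690
@29  (29,8):392678226281361931131·8+82892803728383735268→3224318613979279184316, (29,9):1006698291338432496375·9+392678226281361931131→9452962848327254398506, (29,10):1538533978374777852325·10+1006698291338432496375→16392038075086211019625, (29,11):1501910658871554621690·11+1538533978374777852325→18059551225961878690915
Read S(29,8) = 3224318613979279184316, S(29,9) = 9452962848327254398506, S(29,10) = 16392038075086211019625, S(29,11) = 18059551225961878690915.

3224318613979279184316, 9452962848327254398506, 16392038075086211019625, 18059551225961878690915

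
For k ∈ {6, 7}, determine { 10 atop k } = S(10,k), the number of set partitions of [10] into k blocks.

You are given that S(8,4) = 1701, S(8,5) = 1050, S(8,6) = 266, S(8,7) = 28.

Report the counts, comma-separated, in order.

@9  (9,5):1050·5+1701→6951, (9,6):266·6+1050→2646, (9,7):28·7+266→462
@10  (10,6):2646·6+6951→22827, (10,7):462·7+2646→5880
Read S(10,6) = 22827, S(10,7) = 5880.

22827, 5880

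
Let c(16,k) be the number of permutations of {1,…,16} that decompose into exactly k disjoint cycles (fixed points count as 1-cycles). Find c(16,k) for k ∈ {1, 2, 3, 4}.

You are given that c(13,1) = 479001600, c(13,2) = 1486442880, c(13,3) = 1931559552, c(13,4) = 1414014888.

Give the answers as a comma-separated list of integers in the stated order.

1307674368000, 4339163001600, 6165817614720, 5056995703824

row 14: T[14][1]=13·479001600+0=6227020800  T[14][2]=13·1486442880+479001600=19802759040  T[14][3]=13·1931559552+1486442880=26596717056  T[14][4]=13·1414014888+1931559552=20313753096
row 15: T[15][1]=14·6227020800+0=87178291200  T[15][2]=14·19802759040+6227020800=283465647360  T[15][3]=14·26596717056+19802759040=392156797824  T[15][4]=14·20313753096+26596717056=310989260400
row 16: T[16][1]=15·87178291200+0=1307674368000  T[16][2]=15·283465647360+87178291200=4339163001600  T[16][3]=15·392156797824+283465647360=6165817614720  T[16][4]=15·310989260400+392156797824=5056995703824
Read c(16,1) = 1307674368000, c(16,2) = 4339163001600, c(16,3) = 6165817614720, c(16,4) = 5056995703824.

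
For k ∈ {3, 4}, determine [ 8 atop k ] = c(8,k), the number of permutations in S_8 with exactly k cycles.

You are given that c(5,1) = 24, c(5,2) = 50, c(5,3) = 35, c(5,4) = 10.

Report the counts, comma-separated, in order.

13132, 6769

@6  (6,1):24·5+0→120, (6,2):50·5+24→274, (6,3):35·5+50→225, (6,4):10·5+35→85
@7  (7,2):274·6+120→1764, (7,3):225·6+274→1624, (7,4):85·6+225→735
@8  (8,3):1624·7+1764→13132, (8,4):735·7+1624→6769
Read c(8,3) = 13132, c(8,4) = 6769.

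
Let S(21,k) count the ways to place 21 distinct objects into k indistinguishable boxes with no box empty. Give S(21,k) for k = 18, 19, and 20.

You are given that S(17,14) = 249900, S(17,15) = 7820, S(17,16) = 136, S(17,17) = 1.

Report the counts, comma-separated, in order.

i=18: T(18,15)=249900+15·7820=367200 | T(18,16)=7820+16·136=9996 | T(18,17)=136+17·1=153 | T(18,18)=1+18·0=1
i=19: T(19,16)=367200+16·9996=527136 | T(19,17)=9996+17·153=12597 | T(19,18)=153+18·1=171 | T(19,19)=1+19·0=1
i=20: T(20,17)=527136+17·12597=741285 | T(20,18)=12597+18·171=15675 | T(20,19)=171+19·1=190 | T(20,20)=1+20·0=1
i=21: T(21,18)=741285+18·15675=1023435 | T(21,19)=15675+19·190=19285 | T(21,20)=190+20·1=210
Read S(21,18) = 1023435, S(21,19) = 19285, S(21,20) = 210.

1023435, 19285, 210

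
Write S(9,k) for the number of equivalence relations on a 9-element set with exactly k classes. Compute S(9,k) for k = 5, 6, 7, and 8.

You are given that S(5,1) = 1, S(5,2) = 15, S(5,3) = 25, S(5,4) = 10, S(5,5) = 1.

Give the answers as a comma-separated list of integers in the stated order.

6951, 2646, 462, 36

i=6: T(6,2)=1+2·15=31 | T(6,3)=15+3·25=90 | T(6,4)=25+4·10=65 | T(6,5)=10+5·1=15 | T(6,6)=1+6·0=1
i=7: T(7,3)=31+3·90=301 | T(7,4)=90+4·65=350 | T(7,5)=65+5·15=140 | T(7,6)=15+6·1=21 | T(7,7)=1+7·0=1
i=8: T(8,4)=301+4·350=1701 | T(8,5)=350+5·140=1050 | T(8,6)=140+6·21=266 | T(8,7)=21+7·1=28 | T(8,8)=1+8·0=1
i=9: T(9,5)=1701+5·1050=6951 | T(9,6)=1050+6·266=2646 | T(9,7)=266+7·28=462 | T(9,8)=28+8·1=36
Read S(9,5) = 6951, S(9,6) = 2646, S(9,7) = 462, S(9,8) = 36.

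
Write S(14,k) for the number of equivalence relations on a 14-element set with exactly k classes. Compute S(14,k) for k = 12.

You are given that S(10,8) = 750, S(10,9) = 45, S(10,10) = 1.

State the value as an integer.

row 11: T[11][9]=9·45+750=1155  T[11][10]=10·1+45=55  T[11][11]=11·0+1=1
row 12: T[12][10]=10·55+1155=1705  T[12][11]=11·1+55=66  T[12][12]=12·0+1=1
row 13: T[13][11]=11·66+1705=2431  T[13][12]=12·1+66=78
row 14: T[14][12]=12·78+2431=3367
Read S(14,12) = 3367.

3367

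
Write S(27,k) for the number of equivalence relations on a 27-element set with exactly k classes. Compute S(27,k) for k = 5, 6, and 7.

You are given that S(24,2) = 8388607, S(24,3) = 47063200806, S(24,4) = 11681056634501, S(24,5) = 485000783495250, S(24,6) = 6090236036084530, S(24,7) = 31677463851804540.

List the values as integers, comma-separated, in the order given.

r25: T_25,3=3×47063200806+8388607=141197991025; T_25,4=4×11681056634501+47063200806=46771289738810; T_25,5=5×485000783495250+11681056634501=2436684974110751; T_25,6=6×6090236036084530+485000783495250=37026417000002430; T_25,7=7×31677463851804540+6090236036084530=227832482998716310
r26: T_26,4=4×46771289738810+141197991025=187226356946265; T_26,5=5×2436684974110751+46771289738810=12230196160292565; T_26,6=6×37026417000002430+2436684974110751=224595186974125331; T_26,7=7×227832482998716310+37026417000002430=1631853797991016600
r27: T_27,5=5×12230196160292565+187226356946265=61338207158409090; T_27,6=6×224595186974125331+12230196160292565=1359801318005044551; T_27,7=7×1631853797991016600+224595186974125331=11647571772911241531
Read S(27,5) = 61338207158409090, S(27,6) = 1359801318005044551, S(27,7) = 11647571772911241531.

61338207158409090, 1359801318005044551, 11647571772911241531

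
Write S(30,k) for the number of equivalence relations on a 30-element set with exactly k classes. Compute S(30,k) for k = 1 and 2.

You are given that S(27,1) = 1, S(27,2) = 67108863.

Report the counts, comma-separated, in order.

@28  (28,1):1·1+0→1, (28,2):67108863·2+1→134217727
@29  (29,1):1·1+0→1, (29,2):134217727·2+1→268435455
@30  (30,1):1·1+0→1, (30,2):268435455·2+1→536870911
Read S(30,1) = 1, S(30,2) = 536870911.

1, 536870911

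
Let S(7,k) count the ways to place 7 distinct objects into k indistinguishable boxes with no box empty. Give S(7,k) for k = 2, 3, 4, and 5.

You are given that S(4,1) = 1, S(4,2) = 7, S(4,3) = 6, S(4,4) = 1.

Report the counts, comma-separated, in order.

63, 301, 350, 140

row 5: T[5][1]=1·1+0=1  T[5][2]=2·7+1=15  T[5][3]=3·6+7=25  T[5][4]=4·1+6=10  T[5][5]=5·0+1=1
row 6: T[6][1]=1·1+0=1  T[6][2]=2·15+1=31  T[6][3]=3·25+15=90  T[6][4]=4·10+25=65  T[6][5]=5·1+10=15
row 7: T[7][2]=2·31+1=63  T[7][3]=3·90+31=301  T[7][4]=4·65+90=350  T[7][5]=5·15+65=140
Read S(7,2) = 63, S(7,3) = 301, S(7,4) = 350, S(7,5) = 140.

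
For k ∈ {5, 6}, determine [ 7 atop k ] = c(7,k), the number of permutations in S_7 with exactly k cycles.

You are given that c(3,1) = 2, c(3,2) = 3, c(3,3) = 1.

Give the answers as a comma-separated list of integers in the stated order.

@4  (4,2):3·3+2→11, (4,3):1·3+3→6, (4,4):0·3+1→1
@5  (5,3):6·4+11→35, (5,4):1·4+6→10, (5,5):0·4+1→1
@6  (6,4):10·5+35→85, (6,5):1·5+10→15, (6,6):0·5+1→1
@7  (7,5):15·6+85→175, (7,6):1·6+15→21
Read c(7,5) = 175, c(7,6) = 21.

175, 21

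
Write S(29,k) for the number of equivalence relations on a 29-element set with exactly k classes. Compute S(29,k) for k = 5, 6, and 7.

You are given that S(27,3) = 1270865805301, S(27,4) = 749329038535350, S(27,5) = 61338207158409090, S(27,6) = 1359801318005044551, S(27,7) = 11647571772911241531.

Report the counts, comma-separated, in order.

row 28: T[28][4]=4·749329038535350+1270865805301=2998587019946701  T[28][5]=5·61338207158409090+749329038535350=307440364830580800  T[28][6]=6·1359801318005044551+61338207158409090=8220146115188676396  T[28][7]=7·11647571772911241531+1359801318005044551=82892803728383735268
row 29: T[29][5]=5·307440364830580800+2998587019946701=1540200411172850701  T[29][6]=6·8220146115188676396+307440364830580800=49628317055962639176  T[29][7]=7·82892803728383735268+8220146115188676396=588469772213874823272
Read S(29,5) = 1540200411172850701, S(29,6) = 49628317055962639176, S(29,7) = 588469772213874823272.

1540200411172850701, 49628317055962639176, 588469772213874823272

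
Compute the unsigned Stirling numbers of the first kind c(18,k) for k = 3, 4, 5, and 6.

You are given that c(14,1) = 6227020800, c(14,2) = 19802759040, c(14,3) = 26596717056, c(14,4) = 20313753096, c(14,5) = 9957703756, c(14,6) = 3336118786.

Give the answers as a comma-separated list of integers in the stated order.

i=15: T(15,1)=0+14·6227020800=87178291200 | T(15,2)=6227020800+14·19802759040=283465647360 | T(15,3)=19802759040+14·26596717056=392156797824 | T(15,4)=26596717056+14·20313753096=310989260400 | T(15,5)=20313753096+14·9957703756=159721605680 | T(15,6)=9957703756+14·3336118786=56663366760
i=16: T(16,1)=0+15·87178291200=1307674368000 | T(16,2)=87178291200+15·283465647360=4339163001600 | T(16,3)=283465647360+15·392156797824=6165817614720 | T(16,4)=392156797824+15·310989260400=5056995703824 | T(16,5)=310989260400+15·159721605680=2706813345600 | T(16,6)=159721605680+15·56663366760=1009672107080
i=17: T(17,2)=1307674368000+16·4339163001600=70734282393600 | T(17,3)=4339163001600+16·6165817614720=102992244837120 | T(17,4)=6165817614720+16·5056995703824=87077748875904 | T(17,5)=5056995703824+16·2706813345600=48366009233424 | T(17,6)=2706813345600+16·1009672107080=18861567058880
i=18: T(18,3)=70734282393600+17·102992244837120=1821602444624640 | T(18,4)=102992244837120+17·87077748875904=1583313975727488 | T(18,5)=87077748875904+17·48366009233424=909299905844112 | T(18,6)=48366009233424+17·18861567058880=369012649234384
Read c(18,3) = 1821602444624640, c(18,4) = 1583313975727488, c(18,5) = 909299905844112, c(18,6) = 369012649234384.

1821602444624640, 1583313975727488, 909299905844112, 369012649234384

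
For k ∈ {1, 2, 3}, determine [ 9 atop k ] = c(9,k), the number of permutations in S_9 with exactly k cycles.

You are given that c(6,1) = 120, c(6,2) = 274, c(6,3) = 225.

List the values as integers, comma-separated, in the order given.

40320, 109584, 118124

row 7: T[7][1]=6·120+0=720  T[7][2]=6·274+120=1764  T[7][3]=6·225+274=1624
row 8: T[8][1]=7·720+0=5040  T[8][2]=7·1764+720=13068  T[8][3]=7·1624+1764=13132
row 9: T[9][1]=8·5040+0=40320  T[9][2]=8·13068+5040=109584  T[9][3]=8·13132+13068=118124
Read c(9,1) = 40320, c(9,2) = 109584, c(9,3) = 118124.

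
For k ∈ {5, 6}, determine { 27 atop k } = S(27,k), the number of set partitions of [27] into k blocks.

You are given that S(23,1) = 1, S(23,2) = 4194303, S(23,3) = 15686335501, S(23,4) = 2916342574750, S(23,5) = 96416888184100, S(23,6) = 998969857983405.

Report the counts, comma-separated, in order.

61338207158409090, 1359801318005044551

row 24: T[24][2]=2·4194303+1=8388607  T[24][3]=3·15686335501+4194303=47063200806  T[24][4]=4·2916342574750+15686335501=11681056634501  T[24][5]=5·96416888184100+2916342574750=485000783495250  T[24][6]=6·998969857983405+96416888184100=6090236036084530
row 25: T[25][3]=3·47063200806+8388607=141197991025  T[25][4]=4·11681056634501+47063200806=46771289738810  T[25][5]=5·485000783495250+11681056634501=2436684974110751  T[25][6]=6·6090236036084530+485000783495250=37026417000002430
row 26: T[26][4]=4·46771289738810+141197991025=187226356946265  T[26][5]=5·2436684974110751+46771289738810=12230196160292565  T[26][6]=6·37026417000002430+2436684974110751=224595186974125331
row 27: T[27][5]=5·12230196160292565+187226356946265=61338207158409090  T[27][6]=6·224595186974125331+12230196160292565=1359801318005044551
Read S(27,5) = 61338207158409090, S(27,6) = 1359801318005044551.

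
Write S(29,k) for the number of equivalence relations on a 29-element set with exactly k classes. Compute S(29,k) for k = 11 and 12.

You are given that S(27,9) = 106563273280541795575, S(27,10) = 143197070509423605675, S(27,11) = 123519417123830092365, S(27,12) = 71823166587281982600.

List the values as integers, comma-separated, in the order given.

18059551225961878690915, 13326679652926121224470

row 28: T[28][10]=10·143197070509423605675+106563273280541795575=1538533978374777852325  T[28][11]=11·123519417123830092365+143197070509423605675=1501910658871554621690  T[28][12]=12·71823166587281982600+123519417123830092365=985397416171213883565
row 29: T[29][11]=11·1501910658871554621690+1538533978374777852325=18059551225961878690915  T[29][12]=12·985397416171213883565+1501910658871554621690=13326679652926121224470
Read S(29,11) = 18059551225961878690915, S(29,12) = 13326679652926121224470.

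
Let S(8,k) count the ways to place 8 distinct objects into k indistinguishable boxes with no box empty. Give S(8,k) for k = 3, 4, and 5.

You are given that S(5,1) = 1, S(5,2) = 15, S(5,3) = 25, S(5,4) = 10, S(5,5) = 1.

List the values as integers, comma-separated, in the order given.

[6] T[6,1]:1*1+0=1 · T[6,2]:2*15+1=31 · T[6,3]:3*25+15=90 · T[6,4]:4*10+25=65 · T[6,5]:5*1+10=15
[7] T[7,2]:2*31+1=63 · T[7,3]:3*90+31=301 · T[7,4]:4*65+90=350 · T[7,5]:5*15+65=140
[8] T[8,3]:3*301+63=966 · T[8,4]:4*350+301=1701 · T[8,5]:5*140+350=1050
Read S(8,3) = 966, S(8,4) = 1701, S(8,5) = 1050.

966, 1701, 1050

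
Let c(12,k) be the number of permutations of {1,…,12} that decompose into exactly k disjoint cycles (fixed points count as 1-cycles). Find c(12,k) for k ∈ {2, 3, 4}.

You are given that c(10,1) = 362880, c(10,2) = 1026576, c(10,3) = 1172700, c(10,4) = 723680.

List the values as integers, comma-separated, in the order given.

120543840, 150917976, 105258076

row 11: T[11][1]=10·362880+0=3628800  T[11][2]=10·1026576+362880=10628640  T[11][3]=10·1172700+1026576=12753576  T[11][4]=10·723680+1172700=8409500
row 12: T[12][2]=11·10628640+3628800=120543840  T[12][3]=11·12753576+10628640=150917976  T[12][4]=11·8409500+12753576=105258076
Read c(12,2) = 120543840, c(12,3) = 150917976, c(12,4) = 105258076.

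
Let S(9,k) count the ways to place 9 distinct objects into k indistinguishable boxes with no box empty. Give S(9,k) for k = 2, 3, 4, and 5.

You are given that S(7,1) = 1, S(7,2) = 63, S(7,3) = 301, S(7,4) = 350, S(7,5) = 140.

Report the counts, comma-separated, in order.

i=8: T(8,1)=0+1·1=1 | T(8,2)=1+2·63=127 | T(8,3)=63+3·301=966 | T(8,4)=301+4·350=1701 | T(8,5)=350+5·140=1050
i=9: T(9,2)=1+2·127=255 | T(9,3)=127+3·966=3025 | T(9,4)=966+4·1701=7770 | T(9,5)=1701+5·1050=6951
Read S(9,2) = 255, S(9,3) = 3025, S(9,4) = 7770, S(9,5) = 6951.

255, 3025, 7770, 6951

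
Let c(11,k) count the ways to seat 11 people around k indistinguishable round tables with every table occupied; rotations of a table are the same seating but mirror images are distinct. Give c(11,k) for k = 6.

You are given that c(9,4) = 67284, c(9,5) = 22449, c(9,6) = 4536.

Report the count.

902055

[10] T[10,5]:9*22449+67284=269325 · T[10,6]:9*4536+22449=63273
[11] T[11,6]:10*63273+269325=902055
Read c(11,6) = 902055.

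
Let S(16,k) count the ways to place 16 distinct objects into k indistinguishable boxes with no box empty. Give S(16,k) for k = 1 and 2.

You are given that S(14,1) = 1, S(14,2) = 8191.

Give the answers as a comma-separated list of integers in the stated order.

[15] T[15,1]:1*1+0=1 · T[15,2]:2*8191+1=16383
[16] T[16,1]:1*1+0=1 · T[16,2]:2*16383+1=32767
Read S(16,1) = 1, S(16,2) = 32767.

1, 32767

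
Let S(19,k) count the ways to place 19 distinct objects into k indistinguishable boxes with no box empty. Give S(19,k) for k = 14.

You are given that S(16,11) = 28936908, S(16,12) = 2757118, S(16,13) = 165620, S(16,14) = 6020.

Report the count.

i=17: T(17,12)=28936908+12·2757118=62022324 | T(17,13)=2757118+13·165620=4910178 | T(17,14)=165620+14·6020=249900
i=18: T(18,13)=62022324+13·4910178=125854638 | T(18,14)=4910178+14·249900=8408778
i=19: T(19,14)=125854638+14·8408778=243577530
Read S(19,14) = 243577530.

243577530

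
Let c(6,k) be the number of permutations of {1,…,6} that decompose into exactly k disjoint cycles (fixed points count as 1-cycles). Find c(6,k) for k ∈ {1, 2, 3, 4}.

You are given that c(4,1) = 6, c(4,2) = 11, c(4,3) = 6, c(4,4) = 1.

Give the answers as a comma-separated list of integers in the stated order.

120, 274, 225, 85

r5: T_5,1=4×6+0=24; T_5,2=4×11+6=50; T_5,3=4×6+11=35; T_5,4=4×1+6=10
r6: T_6,1=5×24+0=120; T_6,2=5×50+24=274; T_6,3=5×35+50=225; T_6,4=5×10+35=85
Read c(6,1) = 120, c(6,2) = 274, c(6,3) = 225, c(6,4) = 85.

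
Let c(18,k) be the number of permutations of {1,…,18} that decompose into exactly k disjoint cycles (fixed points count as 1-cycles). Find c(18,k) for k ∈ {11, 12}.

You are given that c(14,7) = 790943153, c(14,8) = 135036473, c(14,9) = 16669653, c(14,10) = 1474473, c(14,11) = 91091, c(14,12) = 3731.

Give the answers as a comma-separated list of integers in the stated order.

60202693980, 4853222764

@15  (15,8):135036473·14+790943153→2681453775, (15,9):16669653·14+135036473→368411615, (15,10):1474473·14+16669653→37312275, (15,11):91091·14+1474473→2749747, (15,12):3731·14+91091→143325
@16  (16,9):368411615·15+2681453775→8207628000, (16,10):37312275·15+368411615→928095740, (16,11):2749747·15+37312275→78558480, (16,12):143325·15+2749747→4899622
@17  (17,10):928095740·16+8207628000→23057159840, (17,11):78558480·16+928095740→2185031420, (17,12):4899622·16+78558480→156952432
@18  (18,11):2185031420·17+23057159840→60202693980, (18,12):156952432·17+2185031420→4853222764
Read c(18,11) = 60202693980, c(18,12) = 4853222764.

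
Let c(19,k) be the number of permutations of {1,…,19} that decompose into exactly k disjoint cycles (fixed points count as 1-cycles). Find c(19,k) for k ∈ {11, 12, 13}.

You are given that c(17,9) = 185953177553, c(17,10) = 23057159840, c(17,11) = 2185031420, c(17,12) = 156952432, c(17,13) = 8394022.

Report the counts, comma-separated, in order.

1661573386473, 147560703732, 10246937272

@18  (18,10):23057159840·17+185953177553→577924894833, (18,11):2185031420·17+23057159840→60202693980, (18,12):156952432·17+2185031420→4853222764, (18,13):8394022·17+156952432→299650806
@19  (19,11):60202693980·18+577924894833→1661573386473, (19,12):4853222764·18+60202693980→147560703732, (19,13):299650806·18+4853222764→10246937272
Read c(19,11) = 1661573386473, c(19,12) = 147560703732, c(19,13) = 10246937272.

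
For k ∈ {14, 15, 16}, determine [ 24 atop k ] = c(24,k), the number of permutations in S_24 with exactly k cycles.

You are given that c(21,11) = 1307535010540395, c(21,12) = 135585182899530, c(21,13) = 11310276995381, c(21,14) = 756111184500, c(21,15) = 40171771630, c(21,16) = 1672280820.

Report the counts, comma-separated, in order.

[22] T[22,12]:21*135585182899530+1307535010540395=4154823851430525 · T[22,13]:21*11310276995381+135585182899530=373100999802531 · T[22,14]:21*756111184500+11310276995381=27188611869881 · T[22,15]:21*40171771630+756111184500=1599718388730 · T[22,16]:21*1672280820+40171771630=75289668850
[23] T[23,13]:22*373100999802531+4154823851430525=12363045847086207 · T[23,14]:22*27188611869881+373100999802531=971250460939913 · T[23,15]:22*1599718388730+27188611869881=62382416421941 · T[23,16]:22*75289668850+1599718388730=3256091103430
[24] T[24,14]:23*971250460939913+12363045847086207=34701806448704206 · T[24,15]:23*62382416421941+971250460939913=2406046038644556 · T[24,16]:23*3256091103430+62382416421941=137272511800831
Read c(24,14) = 34701806448704206, c(24,15) = 2406046038644556, c(24,16) = 137272511800831.

34701806448704206, 2406046038644556, 137272511800831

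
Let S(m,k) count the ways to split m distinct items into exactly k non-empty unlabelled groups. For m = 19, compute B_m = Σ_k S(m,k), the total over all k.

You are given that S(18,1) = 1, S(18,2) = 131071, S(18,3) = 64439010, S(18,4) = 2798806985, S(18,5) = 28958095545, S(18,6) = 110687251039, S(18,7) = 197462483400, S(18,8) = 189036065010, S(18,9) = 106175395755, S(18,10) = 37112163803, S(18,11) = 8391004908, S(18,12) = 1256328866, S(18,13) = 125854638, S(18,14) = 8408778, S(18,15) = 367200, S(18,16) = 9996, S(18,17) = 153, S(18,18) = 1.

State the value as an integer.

5832742205057

row 19: T[19][1]=1·1+0=1  T[19][2]=2·131071+1=262143  T[19][3]=3·64439010+131071=193448101  T[19][4]=4·2798806985+64439010=11259666950  T[19][5]=5·28958095545+2798806985=147589284710  T[19][6]=6·110687251039+28958095545=693081601779  T[19][7]=7·197462483400+110687251039=1492924634839  T[19][8]=8·189036065010+197462483400=1709751003480  T[19][9]=9·106175395755+189036065010=1144614626805  T[19][10]=10·37112163803+106175395755=477297033785  T[19][11]=11·8391004908+37112163803=129413217791  T[19][12]=12·1256328866+8391004908=23466951300  T[19][13]=13·125854638+1256328866=2892439160  T[19][14]=14·8408778+125854638=243577530  T[19][15]=15·367200+8408778=13916778  T[19][16]=16·9996+367200=527136  T[19][17]=17·153+9996=12597  T[19][18]=18·1+153=171  T[19][19]=19·0+1=1
B_19 = ΣS(19,k) = 1+262143+193448101+11259666950+147589284710+693081601779+1492924634839+1709751003480+1144614626805+477297033785+129413217791+23466951300+2892439160+243577530+13916778+527136+12597+171+1 = 5832742205057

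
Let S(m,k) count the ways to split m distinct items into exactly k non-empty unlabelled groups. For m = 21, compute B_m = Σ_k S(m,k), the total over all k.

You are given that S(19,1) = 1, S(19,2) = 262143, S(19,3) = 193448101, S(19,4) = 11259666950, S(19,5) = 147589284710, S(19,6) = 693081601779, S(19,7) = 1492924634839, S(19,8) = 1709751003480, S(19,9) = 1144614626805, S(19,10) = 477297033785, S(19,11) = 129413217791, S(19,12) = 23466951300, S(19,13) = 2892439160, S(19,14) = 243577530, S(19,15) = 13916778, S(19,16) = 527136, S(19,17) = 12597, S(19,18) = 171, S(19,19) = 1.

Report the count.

474869816156751

row 20: T[20][1]=1·1+0=1  T[20][2]=2·262143+1=524287  T[20][3]=3·193448101+262143=580606446  T[20][4]=4·11259666950+193448101=45232115901  T[20][5]=5·147589284710+11259666950=749206090500  T[20][6]=6·693081601779+147589284710=4306078895384  T[20][7]=7·1492924634839+693081601779=11143554045652  T[20][8]=8·1709751003480+1492924634839=15170932662679  T[20][9]=9·1144614626805+1709751003480=12011282644725  T[20][10]=10·477297033785+1144614626805=5917584964655  T[20][11]=11·129413217791+477297033785=1900842429486  T[20][12]=12·23466951300+129413217791=411016633391  T[20][13]=13·2892439160+23466951300=61068660380  T[20][14]=14·243577530+2892439160=6302524580  T[20][15]=15·13916778+243577530=452329200  T[20][16]=16·527136+13916778=22350954  T[20][17]=17·12597+527136=741285  T[20][18]=18·171+12597=15675  T[20][19]=19·1+171=190  T[20][20]=20·0+1=1
row 21: T[21][1]=1·1+0=1  T[21][2]=2·524287+1=1048575  T[21][3]=3·580606446+524287=1742343625  T[21][4]=4·45232115901+580606446=181509070050  T[21][5]=5·749206090500+45232115901=3791262568401  T[21][6]=6·4306078895384+749206090500=26585679462804  T[21][7]=7·11143554045652+4306078895384=82310957214948  T[21][8]=8·15170932662679+11143554045652=132511015347084  T[21][9]=9·12011282644725+15170932662679=123272476465204  T[21][10]=10·5917584964655+12011282644725=71187132291275  T[21][11]=11·1900842429486+5917584964655=26826851689001  T[21][12]=12·411016633391+1900842429486=6833042030178  T[21][13]=13·61068660380+411016633391=1204909218331  T[21][14]=14·6302524580+61068660380=149304004500  T[21][15]=15·452329200+6302524580=13087462580  T[21][16]=16·22350954+452329200=809944464  T[21][17]=17·741285+22350954=34952799  T[21][18]=18·15675+741285=1023435  T[21][19]=19·190+15675=19285  T[21][20]=20·1+190=210  T[21][21]=21·0+1=1
B_21 = ΣS(21,k) = 1+1048575+1742343625+181509070050+3791262568401+26585679462804+82310957214948+132511015347084+123272476465204+71187132291275+26826851689001+6833042030178+1204909218331+149304004500+13087462580+809944464+34952799+1023435+19285+210+1 = 474869816156751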